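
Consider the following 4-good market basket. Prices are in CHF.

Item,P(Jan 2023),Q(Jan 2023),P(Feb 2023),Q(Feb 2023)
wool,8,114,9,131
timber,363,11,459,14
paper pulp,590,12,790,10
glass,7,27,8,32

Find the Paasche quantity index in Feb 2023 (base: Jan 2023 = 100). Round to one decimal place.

Paasche quantity index uses current-period prices as weights.
ΣP(Feb 2023)·Q(Feb 2023) = 9×131 + 459×14 + 790×10 + 8×32 = 1179 + 6426 + 7900 + 256 = 15761
ΣP(Feb 2023)·Q(Jan 2023) = 9×114 + 459×11 + 790×12 + 8×27 = 1026 + 5049 + 9480 + 216 = 15771
Index = 15761 / 15771 × 100 = 99.9366

99.9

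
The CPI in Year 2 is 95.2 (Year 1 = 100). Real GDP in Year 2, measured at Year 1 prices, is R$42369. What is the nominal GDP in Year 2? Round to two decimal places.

Nominal = Real × (Index/100) = 42369 × (95.2/100)
        = 42369 × 0.952 = 40335.2880

40335.29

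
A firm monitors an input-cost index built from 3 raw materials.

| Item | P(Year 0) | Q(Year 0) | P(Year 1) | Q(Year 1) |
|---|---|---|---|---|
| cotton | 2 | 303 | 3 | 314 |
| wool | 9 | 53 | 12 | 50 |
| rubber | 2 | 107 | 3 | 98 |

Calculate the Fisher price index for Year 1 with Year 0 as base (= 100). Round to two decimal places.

Laspeyres component (base-period weights):
ΣP(Year 1)Q(Year 0) = 3×303 + 12×53 + 3×107 = 909 + 636 + 321 = 1866
ΣP(Year 0)Q(Year 0) = 2×303 + 9×53 + 2×107 = 606 + 477 + 214 = 1297
L = 1866 / 1297 × 100 = 143.8705
Paasche component (current-period weights):
ΣP(Year 1)Q(Year 1) = 3×314 + 12×50 + 3×98 = 942 + 600 + 294 = 1836
ΣP(Year 0)Q(Year 1) = 2×314 + 9×50 + 2×98 = 628 + 450 + 196 = 1274
P = 1836 / 1274 × 100 = 144.1130
Fisher = √(L × P) = √(143.8705 × 144.1130) = 143.9917

143.99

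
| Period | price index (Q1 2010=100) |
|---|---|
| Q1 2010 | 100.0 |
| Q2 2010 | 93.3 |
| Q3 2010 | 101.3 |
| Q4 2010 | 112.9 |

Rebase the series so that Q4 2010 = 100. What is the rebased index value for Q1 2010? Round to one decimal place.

Rebased(Q1 2010) = 100.0 / 112.9 × 100 = 88.5740

88.6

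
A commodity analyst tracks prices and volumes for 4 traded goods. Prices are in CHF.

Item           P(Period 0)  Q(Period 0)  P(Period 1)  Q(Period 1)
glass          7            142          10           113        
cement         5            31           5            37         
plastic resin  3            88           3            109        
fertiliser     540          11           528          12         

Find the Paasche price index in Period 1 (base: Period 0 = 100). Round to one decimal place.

Paasche price index uses current-period quantities as weights.
ΣP(Period 1)·Q(Period 1) = 10×113 + 5×37 + 3×109 + 528×12 = 1130 + 185 + 327 + 6336 = 7978
ΣP(Period 0)·Q(Period 1) = 7×113 + 5×37 + 3×109 + 540×12 = 791 + 185 + 327 + 6480 = 7783
Index = 7978 / 7783 × 100 = 102.5055

102.5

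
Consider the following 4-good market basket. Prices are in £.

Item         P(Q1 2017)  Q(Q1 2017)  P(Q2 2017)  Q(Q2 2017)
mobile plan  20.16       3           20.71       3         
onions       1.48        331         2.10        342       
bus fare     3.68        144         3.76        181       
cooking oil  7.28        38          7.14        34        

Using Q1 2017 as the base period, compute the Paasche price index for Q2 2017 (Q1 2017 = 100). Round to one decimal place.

Paasche price index uses current-period quantities as weights.
ΣP(Q2 2017)·Q(Q2 2017) = 20.71×3 + 2.10×342 + 3.76×181 + 7.14×34 = 62.13 + 718.2 + 680.56 + 242.76 = 1703.65
ΣP(Q1 2017)·Q(Q2 2017) = 20.16×3 + 1.48×342 + 3.68×181 + 7.28×34 = 60.48 + 506.16 + 666.08 + 247.52 = 1480.24
Index = 1703.65 / 1480.24 × 100 = 115.0928

115.1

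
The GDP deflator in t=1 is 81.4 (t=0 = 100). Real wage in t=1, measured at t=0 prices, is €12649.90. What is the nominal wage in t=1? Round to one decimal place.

Nominal = Real × (Index/100) = 12649.90 × (81.4/100)
        = 12649.90 × 0.814 = 10297.0186

10297.0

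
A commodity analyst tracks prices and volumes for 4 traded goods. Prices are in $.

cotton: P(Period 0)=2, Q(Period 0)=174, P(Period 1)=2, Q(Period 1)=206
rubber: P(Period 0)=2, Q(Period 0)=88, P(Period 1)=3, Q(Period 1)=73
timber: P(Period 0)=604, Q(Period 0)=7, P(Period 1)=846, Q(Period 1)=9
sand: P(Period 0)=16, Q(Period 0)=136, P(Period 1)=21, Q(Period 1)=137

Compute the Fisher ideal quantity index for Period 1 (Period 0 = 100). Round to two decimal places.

Laspeyres component (base-period weights):
ΣP(Period 0)Q(Period 1) = 2×206 + 2×73 + 604×9 + 16×137 = 412 + 146 + 5436 + 2192 = 8186
ΣP(Period 0)Q(Period 0) = 2×174 + 2×88 + 604×7 + 16×136 = 348 + 176 + 4228 + 2176 = 6928
L = 8186 / 6928 × 100 = 118.1582
Paasche component (current-period weights):
ΣP(Period 1)Q(Period 1) = 2×206 + 3×73 + 846×9 + 21×137 = 412 + 219 + 7614 + 2877 = 11122
ΣP(Period 1)Q(Period 0) = 2×174 + 3×88 + 846×7 + 21×136 = 348 + 264 + 5922 + 2856 = 9390
P = 11122 / 9390 × 100 = 118.4452
Fisher = √(L × P) = √(118.1582 × 118.4452) = 118.3016

118.30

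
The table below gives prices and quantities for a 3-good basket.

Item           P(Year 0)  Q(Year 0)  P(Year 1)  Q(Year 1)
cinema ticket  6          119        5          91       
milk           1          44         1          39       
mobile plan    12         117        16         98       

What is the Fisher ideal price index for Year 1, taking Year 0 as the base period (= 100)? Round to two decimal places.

116.62

Laspeyres component (base-period weights):
ΣP(Year 1)Q(Year 0) = 5×119 + 1×44 + 16×117 = 595 + 44 + 1872 = 2511
ΣP(Year 0)Q(Year 0) = 6×119 + 1×44 + 12×117 = 714 + 44 + 1404 = 2162
L = 2511 / 2162 × 100 = 116.1425
Paasche component (current-period weights):
ΣP(Year 1)Q(Year 1) = 5×91 + 1×39 + 16×98 = 455 + 39 + 1568 = 2062
ΣP(Year 0)Q(Year 1) = 6×91 + 1×39 + 12×98 = 546 + 39 + 1176 = 1761
P = 2062 / 1761 × 100 = 117.0926
Fisher = √(L × P) = √(116.1425 × 117.0926) = 116.6165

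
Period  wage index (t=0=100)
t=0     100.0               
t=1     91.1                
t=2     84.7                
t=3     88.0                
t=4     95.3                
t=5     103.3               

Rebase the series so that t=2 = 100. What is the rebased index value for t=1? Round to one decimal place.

107.6

Rebased(t=1) = 91.1 / 84.7 × 100 = 107.5561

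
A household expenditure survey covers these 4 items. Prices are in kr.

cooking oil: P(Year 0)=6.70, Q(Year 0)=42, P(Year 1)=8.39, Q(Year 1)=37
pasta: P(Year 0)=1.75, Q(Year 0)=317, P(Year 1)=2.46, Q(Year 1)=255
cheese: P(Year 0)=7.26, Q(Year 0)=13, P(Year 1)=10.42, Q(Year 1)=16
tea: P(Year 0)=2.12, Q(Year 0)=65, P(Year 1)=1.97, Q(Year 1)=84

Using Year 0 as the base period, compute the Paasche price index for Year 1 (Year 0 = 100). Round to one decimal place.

128.5

Paasche price index uses current-period quantities as weights.
ΣP(Year 1)·Q(Year 1) = 8.39×37 + 2.46×255 + 10.42×16 + 1.97×84 = 310.43 + 627.3 + 166.72 + 165.48 = 1269.93
ΣP(Year 0)·Q(Year 1) = 6.70×37 + 1.75×255 + 7.26×16 + 2.12×84 = 247.9 + 446.25 + 116.16 + 178.08 = 988.39
Index = 1269.93 / 988.39 × 100 = 128.4847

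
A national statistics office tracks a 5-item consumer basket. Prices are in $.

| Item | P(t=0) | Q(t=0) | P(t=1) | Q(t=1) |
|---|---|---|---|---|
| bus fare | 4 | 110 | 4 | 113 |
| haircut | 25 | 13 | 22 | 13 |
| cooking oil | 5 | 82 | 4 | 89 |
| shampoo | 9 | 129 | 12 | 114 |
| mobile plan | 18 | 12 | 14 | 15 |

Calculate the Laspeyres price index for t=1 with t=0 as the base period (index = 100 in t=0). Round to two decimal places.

108.54

Laspeyres price index uses base-period quantities as weights.
ΣP(t=1)·Q(t=0) = 4×110 + 22×13 + 4×82 + 12×129 + 14×12 = 440 + 286 + 328 + 1548 + 168 = 2770
ΣP(t=0)·Q(t=0) = 4×110 + 25×13 + 5×82 + 9×129 + 18×12 = 440 + 325 + 410 + 1161 + 216 = 2552
Index = 2770 / 2552 × 100 = 108.5423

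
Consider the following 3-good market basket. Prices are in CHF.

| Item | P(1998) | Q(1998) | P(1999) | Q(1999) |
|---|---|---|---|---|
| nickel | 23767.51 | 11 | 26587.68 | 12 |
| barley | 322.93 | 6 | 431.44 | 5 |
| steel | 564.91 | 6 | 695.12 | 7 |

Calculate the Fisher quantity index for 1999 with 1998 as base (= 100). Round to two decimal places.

Laspeyres component (base-period weights):
ΣP(1998)Q(1999) = 23767.51×12 + 322.93×5 + 564.91×7 = 285210.12 + 1614.65 + 3954.37 = 290779.14
ΣP(1998)Q(1998) = 23767.51×11 + 322.93×6 + 564.91×6 = 261442.61 + 1937.58 + 3389.46 = 266769.65
L = 290779.14 / 266769.65 × 100 = 109.0001
Paasche component (current-period weights):
ΣP(1999)Q(1999) = 26587.68×12 + 431.44×5 + 695.12×7 = 319052.16 + 2157.2 + 4865.84 = 326075.2
ΣP(1999)Q(1998) = 26587.68×11 + 431.44×6 + 695.12×6 = 292464.48 + 2588.64 + 4170.72 = 299223.84
P = 326075.2 / 299223.84 × 100 = 108.9737
Fisher = √(L × P) = √(109.0001 × 108.9737) = 108.9869

108.99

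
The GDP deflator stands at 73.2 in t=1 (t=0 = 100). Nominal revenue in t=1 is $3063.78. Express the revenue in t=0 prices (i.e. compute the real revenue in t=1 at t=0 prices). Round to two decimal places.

Real = Nominal ÷ (Index/100) = 3063.78 ÷ (73.2/100)
     = 3063.78 ÷ 0.732 = 4185.4918

4185.49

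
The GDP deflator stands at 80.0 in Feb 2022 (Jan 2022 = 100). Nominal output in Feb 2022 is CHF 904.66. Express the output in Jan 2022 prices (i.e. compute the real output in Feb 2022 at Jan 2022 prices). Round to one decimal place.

1130.8

Real = Nominal ÷ (Index/100) = 904.66 ÷ (80.0/100)
     = 904.66 ÷ 0.800 = 1130.8250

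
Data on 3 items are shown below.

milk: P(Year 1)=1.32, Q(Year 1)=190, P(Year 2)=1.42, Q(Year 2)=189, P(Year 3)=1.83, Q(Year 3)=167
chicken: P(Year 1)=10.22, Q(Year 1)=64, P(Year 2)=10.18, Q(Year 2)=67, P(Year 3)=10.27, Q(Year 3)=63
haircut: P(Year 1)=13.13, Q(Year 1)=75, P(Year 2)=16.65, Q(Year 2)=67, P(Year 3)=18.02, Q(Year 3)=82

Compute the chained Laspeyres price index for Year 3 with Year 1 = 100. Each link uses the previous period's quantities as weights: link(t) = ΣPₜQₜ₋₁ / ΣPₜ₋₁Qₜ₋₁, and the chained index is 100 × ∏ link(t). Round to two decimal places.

124.59

Link Year 1→Year 2:
ΣP(Year 2)Q(Year 1) = 1.42×190 + 10.18×64 + 16.65×75 = 269.8 + 651.52 + 1248.75 = 2170.07
ΣP(Year 1)Q(Year 1) = 1.32×190 + 10.22×64 + 13.13×75 = 250.8 + 654.08 + 984.75 = 1889.63
link = 2170.07/1889.63 = 1.148410
Link Year 2→Year 3:
ΣP(Year 3)Q(Year 2) = 1.83×189 + 10.27×67 + 18.02×67 = 345.87 + 688.09 + 1207.34 = 2241.3
ΣP(Year 2)Q(Year 2) = 1.42×189 + 10.18×67 + 16.65×67 = 268.38 + 682.06 + 1115.55 = 2065.99
link = 2241.3/2065.99 = 1.084855
Chained index = 100 × 1.148410 × 1.084855 = 124.5859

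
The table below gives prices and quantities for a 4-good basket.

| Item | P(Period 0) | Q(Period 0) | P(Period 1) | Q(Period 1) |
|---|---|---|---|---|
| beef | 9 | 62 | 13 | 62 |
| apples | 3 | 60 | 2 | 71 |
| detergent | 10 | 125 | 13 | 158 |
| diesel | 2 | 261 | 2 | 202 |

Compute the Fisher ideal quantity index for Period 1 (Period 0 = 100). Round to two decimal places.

110.30

Laspeyres component (base-period weights):
ΣP(Period 0)Q(Period 1) = 9×62 + 3×71 + 10×158 + 2×202 = 558 + 213 + 1580 + 404 = 2755
ΣP(Period 0)Q(Period 0) = 9×62 + 3×60 + 10×125 + 2×261 = 558 + 180 + 1250 + 522 = 2510
L = 2755 / 2510 × 100 = 109.7610
Paasche component (current-period weights):
ΣP(Period 1)Q(Period 1) = 13×62 + 2×71 + 13×158 + 2×202 = 806 + 142 + 2054 + 404 = 3406
ΣP(Period 1)Q(Period 0) = 13×62 + 2×60 + 13×125 + 2×261 = 806 + 120 + 1625 + 522 = 3073
P = 3406 / 3073 × 100 = 110.8363
Fisher = √(L × P) = √(109.7610 × 110.8363) = 110.2973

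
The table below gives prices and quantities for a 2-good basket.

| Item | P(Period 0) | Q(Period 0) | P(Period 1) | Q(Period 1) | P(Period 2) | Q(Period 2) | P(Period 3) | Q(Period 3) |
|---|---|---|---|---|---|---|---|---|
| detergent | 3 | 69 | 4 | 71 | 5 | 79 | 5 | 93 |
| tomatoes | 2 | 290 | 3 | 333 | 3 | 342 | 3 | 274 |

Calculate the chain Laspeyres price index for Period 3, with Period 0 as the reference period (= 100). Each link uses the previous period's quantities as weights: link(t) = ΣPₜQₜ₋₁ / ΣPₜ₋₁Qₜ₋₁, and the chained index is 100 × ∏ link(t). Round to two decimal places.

Link Period 0→Period 1:
ΣP(Period 1)Q(Period 0) = 4×69 + 3×290 = 276 + 870 = 1146
ΣP(Period 0)Q(Period 0) = 3×69 + 2×290 = 207 + 580 = 787
link = 1146/787 = 1.456163
Link Period 1→Period 2:
ΣP(Period 2)Q(Period 1) = 5×71 + 3×333 = 355 + 999 = 1354
ΣP(Period 1)Q(Period 1) = 4×71 + 3×333 = 284 + 999 = 1283
link = 1354/1283 = 1.055339
Link Period 2→Period 3:
ΣP(Period 3)Q(Period 2) = 5×79 + 3×342 = 395 + 1026 = 1421
ΣP(Period 2)Q(Period 2) = 5×79 + 3×342 = 395 + 1026 = 1421
link = 1421/1421 = 1.000000
Chained index = 100 × 1.456163 × 1.055339 × 1.000000 = 153.6745

153.67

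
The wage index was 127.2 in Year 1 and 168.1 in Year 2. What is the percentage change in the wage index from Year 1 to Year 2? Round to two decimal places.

Change = (168.1 − 127.2) / 127.2 × 100
       = 40.9 / 127.2 × 100 = 32.1541%

32.15%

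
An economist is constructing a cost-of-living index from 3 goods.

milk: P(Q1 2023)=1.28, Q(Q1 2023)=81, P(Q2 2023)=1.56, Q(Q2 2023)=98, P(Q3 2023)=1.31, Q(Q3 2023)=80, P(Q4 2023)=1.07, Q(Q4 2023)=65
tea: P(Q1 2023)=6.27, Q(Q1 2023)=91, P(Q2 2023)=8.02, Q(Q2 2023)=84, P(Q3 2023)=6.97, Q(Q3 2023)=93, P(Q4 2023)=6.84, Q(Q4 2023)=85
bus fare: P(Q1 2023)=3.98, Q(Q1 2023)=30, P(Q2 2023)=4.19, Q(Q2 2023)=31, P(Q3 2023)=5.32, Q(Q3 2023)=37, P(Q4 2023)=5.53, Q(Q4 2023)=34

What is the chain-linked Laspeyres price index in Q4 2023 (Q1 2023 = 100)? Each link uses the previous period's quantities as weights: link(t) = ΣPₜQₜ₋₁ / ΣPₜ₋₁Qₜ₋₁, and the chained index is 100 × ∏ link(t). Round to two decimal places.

110.86

Link Q1 2023→Q2 2023:
ΣP(Q2 2023)Q(Q1 2023) = 1.56×81 + 8.02×91 + 4.19×30 = 126.36 + 729.82 + 125.7 = 981.88
ΣP(Q1 2023)Q(Q1 2023) = 1.28×81 + 6.27×91 + 3.98×30 = 103.68 + 570.57 + 119.4 = 793.65
link = 981.88/793.65 = 1.237170
Link Q2 2023→Q3 2023:
ΣP(Q3 2023)Q(Q2 2023) = 1.31×98 + 6.97×84 + 5.32×31 = 128.38 + 585.48 + 164.92 = 878.78
ΣP(Q2 2023)Q(Q2 2023) = 1.56×98 + 8.02×84 + 4.19×31 = 152.88 + 673.68 + 129.89 = 956.45
link = 878.78/956.45 = 0.918793
Link Q3 2023→Q4 2023:
ΣP(Q4 2023)Q(Q3 2023) = 1.07×80 + 6.84×93 + 5.53×37 = 85.6 + 636.12 + 204.61 = 926.33
ΣP(Q3 2023)Q(Q3 2023) = 1.31×80 + 6.97×93 + 5.32×37 = 104.8 + 648.21 + 196.84 = 949.85
link = 926.33/949.85 = 0.975238
Chained index = 100 × 1.237170 × 0.918793 × 0.975238 = 110.8557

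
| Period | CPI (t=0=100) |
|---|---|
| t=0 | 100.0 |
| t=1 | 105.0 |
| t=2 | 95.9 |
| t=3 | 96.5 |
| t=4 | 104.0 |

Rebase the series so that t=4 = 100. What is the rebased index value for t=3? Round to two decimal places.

Rebased(t=3) = 96.5 / 104.0 × 100 = 92.7885

92.79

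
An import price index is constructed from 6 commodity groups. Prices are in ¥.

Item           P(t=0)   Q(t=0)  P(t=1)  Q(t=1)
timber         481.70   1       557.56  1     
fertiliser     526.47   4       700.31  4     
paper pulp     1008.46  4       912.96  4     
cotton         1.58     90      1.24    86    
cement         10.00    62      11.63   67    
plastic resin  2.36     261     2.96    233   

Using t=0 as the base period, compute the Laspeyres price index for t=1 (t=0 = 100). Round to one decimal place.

107.7

Laspeyres price index uses base-period quantities as weights.
ΣP(t=1)·Q(t=0) = 557.56×1 + 700.31×4 + 912.96×4 + 1.24×90 + 11.63×62 + 2.96×261 = 557.56 + 2801.24 + 3651.84 + 111.6 + 721.06 + 772.56 = 8615.86
ΣP(t=0)·Q(t=0) = 481.70×1 + 526.47×4 + 1008.46×4 + 1.58×90 + 10.00×62 + 2.36×261 = 481.7 + 2105.88 + 4033.84 + 142.2 + 620 + 615.96 = 7999.58
Index = 8615.86 / 7999.58 × 100 = 107.7039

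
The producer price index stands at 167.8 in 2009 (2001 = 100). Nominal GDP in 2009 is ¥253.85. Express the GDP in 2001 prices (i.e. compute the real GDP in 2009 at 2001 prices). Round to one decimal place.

151.3

Real = Nominal ÷ (Index/100) = 253.85 ÷ (167.8/100)
     = 253.85 ÷ 1.678 = 151.2813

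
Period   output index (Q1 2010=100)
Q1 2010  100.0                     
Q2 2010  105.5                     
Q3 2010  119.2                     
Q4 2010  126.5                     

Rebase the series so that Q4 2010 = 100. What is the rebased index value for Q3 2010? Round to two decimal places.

94.23

Rebased(Q3 2010) = 119.2 / 126.5 × 100 = 94.2292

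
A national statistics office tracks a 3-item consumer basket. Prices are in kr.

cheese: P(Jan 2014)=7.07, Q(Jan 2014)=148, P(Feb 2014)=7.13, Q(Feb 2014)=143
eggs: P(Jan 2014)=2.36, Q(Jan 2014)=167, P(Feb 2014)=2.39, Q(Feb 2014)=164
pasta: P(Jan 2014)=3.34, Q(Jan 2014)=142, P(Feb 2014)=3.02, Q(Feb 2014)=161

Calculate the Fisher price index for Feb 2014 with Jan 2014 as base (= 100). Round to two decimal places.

98.19

Laspeyres component (base-period weights):
ΣP(Feb 2014)Q(Jan 2014) = 7.13×148 + 2.39×167 + 3.02×142 = 1055.24 + 399.13 + 428.84 = 1883.21
ΣP(Jan 2014)Q(Jan 2014) = 7.07×148 + 2.36×167 + 3.34×142 = 1046.36 + 394.12 + 474.28 = 1914.76
L = 1883.21 / 1914.76 × 100 = 98.3523
Paasche component (current-period weights):
ΣP(Feb 2014)Q(Feb 2014) = 7.13×143 + 2.39×164 + 3.02×161 = 1019.59 + 391.96 + 486.22 = 1897.77
ΣP(Jan 2014)Q(Feb 2014) = 7.07×143 + 2.36×164 + 3.34×161 = 1011.01 + 387.04 + 537.74 = 1935.79
P = 1897.77 / 1935.79 × 100 = 98.0359
Fisher = √(L × P) = √(98.3523 × 98.0359) = 98.1940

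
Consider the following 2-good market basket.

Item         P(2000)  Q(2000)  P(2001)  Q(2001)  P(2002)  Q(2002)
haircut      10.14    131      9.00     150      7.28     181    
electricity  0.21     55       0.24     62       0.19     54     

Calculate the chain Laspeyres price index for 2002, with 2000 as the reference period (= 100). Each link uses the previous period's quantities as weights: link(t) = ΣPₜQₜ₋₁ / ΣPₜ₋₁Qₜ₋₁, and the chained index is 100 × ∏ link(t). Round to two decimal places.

Link 2000→2001:
ΣP(2001)Q(2000) = 9.00×131 + 0.24×55 = 1179 + 13.2 = 1192.2
ΣP(2000)Q(2000) = 10.14×131 + 0.21×55 = 1328.34 + 11.55 = 1339.89
link = 1192.2/1339.89 = 0.889775
Link 2001→2002:
ΣP(2002)Q(2001) = 7.28×150 + 0.19×62 = 1092 + 11.78 = 1103.78
ΣP(2001)Q(2001) = 9.00×150 + 0.24×62 = 1350 + 14.88 = 1364.88
link = 1103.78/1364.88 = 0.808701
Chained index = 100 × 0.889775 × 0.808701 = 71.9562

71.96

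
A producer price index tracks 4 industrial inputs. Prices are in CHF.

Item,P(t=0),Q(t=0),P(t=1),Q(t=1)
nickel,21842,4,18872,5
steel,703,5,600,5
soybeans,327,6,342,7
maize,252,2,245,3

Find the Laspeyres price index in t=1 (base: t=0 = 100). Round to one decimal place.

86.8

Laspeyres price index uses base-period quantities as weights.
ΣP(t=1)·Q(t=0) = 18872×4 + 600×5 + 342×6 + 245×2 = 75488 + 3000 + 2052 + 490 = 81030
ΣP(t=0)·Q(t=0) = 21842×4 + 703×5 + 327×6 + 252×2 = 87368 + 3515 + 1962 + 504 = 93349
Index = 81030 / 93349 × 100 = 86.8033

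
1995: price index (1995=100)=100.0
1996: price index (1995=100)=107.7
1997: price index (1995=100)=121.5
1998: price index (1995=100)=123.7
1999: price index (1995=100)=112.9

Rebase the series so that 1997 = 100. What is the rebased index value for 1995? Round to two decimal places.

Rebased(1995) = 100.0 / 121.5 × 100 = 82.3045

82.30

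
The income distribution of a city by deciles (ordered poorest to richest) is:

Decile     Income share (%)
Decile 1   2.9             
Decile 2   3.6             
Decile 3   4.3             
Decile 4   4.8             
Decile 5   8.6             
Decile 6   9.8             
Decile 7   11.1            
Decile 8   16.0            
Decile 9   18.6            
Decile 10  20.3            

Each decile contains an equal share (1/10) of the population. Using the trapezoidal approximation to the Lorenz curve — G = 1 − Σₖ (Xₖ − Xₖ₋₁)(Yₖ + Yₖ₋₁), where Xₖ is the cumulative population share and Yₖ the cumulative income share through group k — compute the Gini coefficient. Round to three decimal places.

Cumulative income shares Yₖ: 0.0290, 0.0650, 0.1080, 0.1560, 0.2420, 0.3400, 0.4510, 0.6110, 0.7970, 1.0000
Σ (Xₖ−Xₖ₋₁)(Yₖ+Yₖ₋₁) = (1/10)(0.0290+0.0000) + (1/10)(0.0650+0.0290) + (1/10)(0.1080+0.0650) + (1/10)(0.1560+0.1080) + (1/10)(0.2420+0.1560) + (1/10)(0.3400+0.2420) + (1/10)(0.4510+0.3400) + (1/10)(0.6110+0.4510) + (1/10)(0.7970+0.6110) + (1/10)(1.0000+0.7970)
  = 0.0029 + 0.0094 + 0.0173 + 0.0264 + 0.0398 + 0.0582 + 0.0791 + 0.1062 + 0.1408 + 0.1797 = 0.6598
G = 1 − 0.6598 = 0.3402

0.340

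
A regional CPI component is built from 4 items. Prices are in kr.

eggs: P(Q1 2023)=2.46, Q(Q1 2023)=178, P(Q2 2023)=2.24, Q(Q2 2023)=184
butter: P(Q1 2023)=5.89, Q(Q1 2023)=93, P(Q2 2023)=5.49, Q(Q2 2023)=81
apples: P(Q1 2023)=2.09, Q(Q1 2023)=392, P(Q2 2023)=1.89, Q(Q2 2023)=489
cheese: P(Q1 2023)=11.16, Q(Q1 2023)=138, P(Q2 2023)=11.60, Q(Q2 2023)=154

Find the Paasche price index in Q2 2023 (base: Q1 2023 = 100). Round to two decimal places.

97.20

Paasche price index uses current-period quantities as weights.
ΣP(Q2 2023)·Q(Q2 2023) = 2.24×184 + 5.49×81 + 1.89×489 + 11.60×154 = 412.16 + 444.69 + 924.21 + 1786.4 = 3567.46
ΣP(Q1 2023)·Q(Q2 2023) = 2.46×184 + 5.89×81 + 2.09×489 + 11.16×154 = 452.64 + 477.09 + 1022.01 + 1718.64 = 3670.38
Index = 3567.46 / 3670.38 × 100 = 97.1959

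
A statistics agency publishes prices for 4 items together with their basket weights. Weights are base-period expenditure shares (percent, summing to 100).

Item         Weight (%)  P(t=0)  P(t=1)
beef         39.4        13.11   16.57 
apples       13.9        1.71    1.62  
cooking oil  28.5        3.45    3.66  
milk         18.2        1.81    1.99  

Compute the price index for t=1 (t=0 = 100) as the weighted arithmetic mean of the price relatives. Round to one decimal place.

113.2

beef: 39.4 × (16.57/13.11) = 39.4 × 1.263921 = 49.7985
apples: 13.9 × (1.62/1.71) = 13.9 × 0.947368 = 13.1684
cooking oil: 28.5 × (3.66/3.45) = 28.5 × 1.060870 = 30.2348
milk: 18.2 × (1.99/1.81) = 18.2 × 1.099448 = 20.0099
Index = Σ wᵢ·(p₁ᵢ/p₀ᵢ) = 49.7985 + 13.1684 + 30.2348 + 20.0099 = 113.2116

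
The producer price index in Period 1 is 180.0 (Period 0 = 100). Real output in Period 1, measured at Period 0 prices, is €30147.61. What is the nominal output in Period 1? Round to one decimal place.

Nominal = Real × (Index/100) = 30147.61 × (180.0/100)
        = 30147.61 × 1.800 = 54265.6980

54265.7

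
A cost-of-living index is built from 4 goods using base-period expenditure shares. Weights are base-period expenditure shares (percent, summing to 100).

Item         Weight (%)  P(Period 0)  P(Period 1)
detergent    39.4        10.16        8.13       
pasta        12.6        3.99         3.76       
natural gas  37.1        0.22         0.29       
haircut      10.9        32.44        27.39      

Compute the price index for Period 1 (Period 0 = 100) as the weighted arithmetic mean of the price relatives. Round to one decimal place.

101.5

detergent: 39.4 × (8.13/10.16) = 39.4 × 0.800197 = 31.5278
pasta: 12.6 × (3.76/3.99) = 12.6 × 0.942356 = 11.8737
natural gas: 37.1 × (0.29/0.22) = 37.1 × 1.318182 = 48.9045
haircut: 10.9 × (27.39/32.44) = 10.9 × 0.844328 = 9.2032
Index = Σ wᵢ·(p₁ᵢ/p₀ᵢ) = 31.5278 + 11.8737 + 48.9045 + 9.2032 = 101.5092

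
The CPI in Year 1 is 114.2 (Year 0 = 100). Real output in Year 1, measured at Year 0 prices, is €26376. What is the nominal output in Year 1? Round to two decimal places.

30121.39

Nominal = Real × (Index/100) = 26376 × (114.2/100)
        = 26376 × 1.142 = 30121.3920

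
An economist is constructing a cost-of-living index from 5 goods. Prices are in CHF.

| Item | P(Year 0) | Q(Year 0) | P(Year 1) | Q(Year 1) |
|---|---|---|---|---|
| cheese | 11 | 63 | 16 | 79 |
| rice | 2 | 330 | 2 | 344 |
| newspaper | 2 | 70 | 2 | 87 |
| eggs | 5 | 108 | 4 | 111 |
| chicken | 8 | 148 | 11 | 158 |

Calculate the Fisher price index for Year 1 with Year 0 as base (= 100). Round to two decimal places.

120.79

Laspeyres component (base-period weights):
ΣP(Year 1)Q(Year 0) = 16×63 + 2×330 + 2×70 + 4×108 + 11×148 = 1008 + 660 + 140 + 432 + 1628 = 3868
ΣP(Year 0)Q(Year 0) = 11×63 + 2×330 + 2×70 + 5×108 + 8×148 = 693 + 660 + 140 + 540 + 1184 = 3217
L = 3868 / 3217 × 100 = 120.2362
Paasche component (current-period weights):
ΣP(Year 1)Q(Year 1) = 16×79 + 2×344 + 2×87 + 4×111 + 11×158 = 1264 + 688 + 174 + 444 + 1738 = 4308
ΣP(Year 0)Q(Year 1) = 11×79 + 2×344 + 2×87 + 5×111 + 8×158 = 869 + 688 + 174 + 555 + 1264 = 3550
P = 4308 / 3550 × 100 = 121.3521
Fisher = √(L × P) = √(120.2362 × 121.3521) = 120.7929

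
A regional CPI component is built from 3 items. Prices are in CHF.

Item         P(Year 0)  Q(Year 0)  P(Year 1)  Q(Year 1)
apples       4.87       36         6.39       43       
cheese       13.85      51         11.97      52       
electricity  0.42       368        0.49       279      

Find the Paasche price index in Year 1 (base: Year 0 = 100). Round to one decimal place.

Paasche price index uses current-period quantities as weights.
ΣP(Year 1)·Q(Year 1) = 6.39×43 + 11.97×52 + 0.49×279 = 274.77 + 622.44 + 136.71 = 1033.92
ΣP(Year 0)·Q(Year 1) = 4.87×43 + 13.85×52 + 0.42×279 = 209.41 + 720.2 + 117.18 = 1046.79
Index = 1033.92 / 1046.79 × 100 = 98.7705

98.8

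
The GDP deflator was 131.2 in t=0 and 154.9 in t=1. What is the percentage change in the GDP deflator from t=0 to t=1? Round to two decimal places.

18.06%

Change = (154.9 − 131.2) / 131.2 × 100
       = 23.7 / 131.2 × 100 = 18.0640%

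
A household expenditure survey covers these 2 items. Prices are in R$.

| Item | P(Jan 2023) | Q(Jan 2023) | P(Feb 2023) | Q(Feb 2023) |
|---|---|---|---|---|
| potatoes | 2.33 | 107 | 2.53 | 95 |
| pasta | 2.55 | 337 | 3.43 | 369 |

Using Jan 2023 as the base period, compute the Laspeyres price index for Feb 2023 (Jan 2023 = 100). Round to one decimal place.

128.7

Laspeyres price index uses base-period quantities as weights.
ΣP(Feb 2023)·Q(Jan 2023) = 2.53×107 + 3.43×337 = 270.71 + 1155.91 = 1426.62
ΣP(Jan 2023)·Q(Jan 2023) = 2.33×107 + 2.55×337 = 249.31 + 859.35 = 1108.66
Index = 1426.62 / 1108.66 × 100 = 128.6797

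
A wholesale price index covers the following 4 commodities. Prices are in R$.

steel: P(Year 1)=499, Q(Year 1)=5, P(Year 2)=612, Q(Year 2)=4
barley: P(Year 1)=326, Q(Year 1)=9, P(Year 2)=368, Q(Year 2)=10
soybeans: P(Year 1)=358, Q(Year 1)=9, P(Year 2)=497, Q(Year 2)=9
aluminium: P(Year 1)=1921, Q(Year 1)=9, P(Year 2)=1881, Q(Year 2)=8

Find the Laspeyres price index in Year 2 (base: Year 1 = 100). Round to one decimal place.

107.1

Laspeyres price index uses base-period quantities as weights.
ΣP(Year 2)·Q(Year 1) = 612×5 + 368×9 + 497×9 + 1881×9 = 3060 + 3312 + 4473 + 16929 = 27774
ΣP(Year 1)·Q(Year 1) = 499×5 + 326×9 + 358×9 + 1921×9 = 2495 + 2934 + 3222 + 17289 = 25940
Index = 27774 / 25940 × 100 = 107.0702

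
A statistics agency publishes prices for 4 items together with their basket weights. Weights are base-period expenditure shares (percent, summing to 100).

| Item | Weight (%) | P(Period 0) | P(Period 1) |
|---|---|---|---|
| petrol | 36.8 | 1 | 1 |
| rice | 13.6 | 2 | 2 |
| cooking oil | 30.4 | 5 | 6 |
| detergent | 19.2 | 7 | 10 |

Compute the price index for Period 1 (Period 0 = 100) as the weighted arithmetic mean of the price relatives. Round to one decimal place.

petrol: 36.8 × (1/1) = 36.8 × 1.000000 = 36.8000
rice: 13.6 × (2/2) = 13.6 × 1.000000 = 13.6000
cooking oil: 30.4 × (6/5) = 30.4 × 1.200000 = 36.4800
detergent: 19.2 × (10/7) = 19.2 × 1.428571 = 27.4286
Index = Σ wᵢ·(p₁ᵢ/p₀ᵢ) = 36.8000 + 13.6000 + 36.4800 + 27.4286 = 114.3086

114.3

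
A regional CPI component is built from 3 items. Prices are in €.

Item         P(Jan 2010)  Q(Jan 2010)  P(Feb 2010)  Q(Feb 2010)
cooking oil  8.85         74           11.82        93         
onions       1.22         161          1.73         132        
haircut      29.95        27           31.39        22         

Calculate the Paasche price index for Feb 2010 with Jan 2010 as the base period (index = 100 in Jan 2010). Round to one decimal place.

Paasche price index uses current-period quantities as weights.
ΣP(Feb 2010)·Q(Feb 2010) = 11.82×93 + 1.73×132 + 31.39×22 = 1099.26 + 228.36 + 690.58 = 2018.2
ΣP(Jan 2010)·Q(Feb 2010) = 8.85×93 + 1.22×132 + 29.95×22 = 823.05 + 161.04 + 658.9 = 1642.99
Index = 2018.2 / 1642.99 × 100 = 122.8370

122.8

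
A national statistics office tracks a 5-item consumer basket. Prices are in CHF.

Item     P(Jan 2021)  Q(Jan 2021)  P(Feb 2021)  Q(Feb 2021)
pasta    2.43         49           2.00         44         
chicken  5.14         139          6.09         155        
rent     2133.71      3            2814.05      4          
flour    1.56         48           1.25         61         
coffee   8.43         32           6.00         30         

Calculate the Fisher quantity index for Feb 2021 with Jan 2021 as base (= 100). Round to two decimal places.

129.63

Laspeyres component (base-period weights):
ΣP(Jan 2021)Q(Feb 2021) = 2.43×44 + 5.14×155 + 2133.71×4 + 1.56×61 + 8.43×30 = 106.92 + 796.7 + 8534.84 + 95.16 + 252.9 = 9786.52
ΣP(Jan 2021)Q(Jan 2021) = 2.43×49 + 5.14×139 + 2133.71×3 + 1.56×48 + 8.43×32 = 119.07 + 714.46 + 6401.13 + 74.88 + 269.76 = 7579.3
L = 9786.52 / 7579.3 × 100 = 129.1217
Paasche component (current-period weights):
ΣP(Feb 2021)Q(Feb 2021) = 2.00×44 + 6.09×155 + 2814.05×4 + 1.25×61 + 6.00×30 = 88 + 943.95 + 11256.2 + 76.25 + 180 = 12544.4
ΣP(Feb 2021)Q(Jan 2021) = 2.00×49 + 6.09×139 + 2814.05×3 + 1.25×48 + 6.00×32 = 98 + 846.51 + 8442.15 + 60 + 192 = 9638.66
P = 12544.4 / 9638.66 × 100 = 130.1467
Fisher = √(L × P) = √(129.1217 × 130.1467) = 129.6332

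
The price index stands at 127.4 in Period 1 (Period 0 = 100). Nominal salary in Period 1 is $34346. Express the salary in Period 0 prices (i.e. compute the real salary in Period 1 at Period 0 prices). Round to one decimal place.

26959.2

Real = Nominal ÷ (Index/100) = 34346 ÷ (127.4/100)
     = 34346 ÷ 1.274 = 26959.1837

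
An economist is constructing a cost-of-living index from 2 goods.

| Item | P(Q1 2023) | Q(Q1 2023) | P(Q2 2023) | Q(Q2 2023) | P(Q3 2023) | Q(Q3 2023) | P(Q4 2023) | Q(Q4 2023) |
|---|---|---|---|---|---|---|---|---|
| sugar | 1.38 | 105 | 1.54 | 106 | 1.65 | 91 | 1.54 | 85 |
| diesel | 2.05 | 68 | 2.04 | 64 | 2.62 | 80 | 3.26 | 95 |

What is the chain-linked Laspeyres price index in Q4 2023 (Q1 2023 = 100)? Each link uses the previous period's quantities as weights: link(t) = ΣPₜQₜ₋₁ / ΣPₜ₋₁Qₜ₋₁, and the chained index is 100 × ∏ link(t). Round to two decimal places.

137.32

Link Q1 2023→Q2 2023:
ΣP(Q2 2023)Q(Q1 2023) = 1.54×105 + 2.04×68 = 161.7 + 138.72 = 300.42
ΣP(Q1 2023)Q(Q1 2023) = 1.38×105 + 2.05×68 = 144.9 + 139.4 = 284.3
link = 300.42/284.3 = 1.056701
Link Q2 2023→Q3 2023:
ΣP(Q3 2023)Q(Q2 2023) = 1.65×106 + 2.62×64 = 174.9 + 167.68 = 342.58
ΣP(Q2 2023)Q(Q2 2023) = 1.54×106 + 2.04×64 = 163.24 + 130.56 = 293.8
link = 342.58/293.8 = 1.166031
Link Q3 2023→Q4 2023:
ΣP(Q4 2023)Q(Q3 2023) = 1.54×91 + 3.26×80 = 140.14 + 260.8 = 400.94
ΣP(Q3 2023)Q(Q3 2023) = 1.65×91 + 2.62×80 = 150.15 + 209.6 = 359.75
link = 400.94/359.75 = 1.114496
Chained index = 100 × 1.056701 × 1.166031 × 1.114496 = 137.3222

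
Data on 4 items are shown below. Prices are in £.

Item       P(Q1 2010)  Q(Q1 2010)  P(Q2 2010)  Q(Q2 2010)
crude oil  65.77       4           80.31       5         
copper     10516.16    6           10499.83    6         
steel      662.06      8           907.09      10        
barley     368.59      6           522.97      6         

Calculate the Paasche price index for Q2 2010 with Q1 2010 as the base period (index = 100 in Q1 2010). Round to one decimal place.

104.6

Paasche price index uses current-period quantities as weights.
ΣP(Q2 2010)·Q(Q2 2010) = 80.31×5 + 10499.83×6 + 907.09×10 + 522.97×6 = 401.55 + 62998.98 + 9070.9 + 3137.82 = 75609.25
ΣP(Q1 2010)·Q(Q2 2010) = 65.77×5 + 10516.16×6 + 662.06×10 + 368.59×6 = 328.85 + 63096.96 + 6620.6 + 2211.54 = 72257.95
Index = 75609.25 / 72257.95 × 100 = 104.6380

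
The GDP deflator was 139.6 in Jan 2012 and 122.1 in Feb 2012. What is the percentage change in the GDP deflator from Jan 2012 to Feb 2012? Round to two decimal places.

-12.54%

Change = (122.1 − 139.6) / 139.6 × 100
       = -17.5 / 139.6 × 100 = -12.5358%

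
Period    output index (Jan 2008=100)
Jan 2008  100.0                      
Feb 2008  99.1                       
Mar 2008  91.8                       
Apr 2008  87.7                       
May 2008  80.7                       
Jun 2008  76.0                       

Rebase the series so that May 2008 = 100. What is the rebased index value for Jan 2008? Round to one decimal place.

Rebased(Jan 2008) = 100.0 / 80.7 × 100 = 123.9157

123.9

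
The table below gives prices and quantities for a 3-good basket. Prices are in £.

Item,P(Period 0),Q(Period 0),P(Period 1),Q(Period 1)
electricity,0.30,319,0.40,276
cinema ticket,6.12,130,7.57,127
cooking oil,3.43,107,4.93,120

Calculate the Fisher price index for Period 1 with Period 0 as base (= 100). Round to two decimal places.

Laspeyres component (base-period weights):
ΣP(Period 1)Q(Period 0) = 0.40×319 + 7.57×130 + 4.93×107 = 127.6 + 984.1 + 527.51 = 1639.21
ΣP(Period 0)Q(Period 0) = 0.30×319 + 6.12×130 + 3.43×107 = 95.7 + 795.6 + 367.01 = 1258.31
L = 1639.21 / 1258.31 × 100 = 130.2708
Paasche component (current-period weights):
ΣP(Period 1)Q(Period 1) = 0.40×276 + 7.57×127 + 4.93×120 = 110.4 + 961.39 + 591.6 = 1663.39
ΣP(Period 0)Q(Period 1) = 0.30×276 + 6.12×127 + 3.43×120 = 82.8 + 777.24 + 411.6 = 1271.64
P = 1663.39 / 1271.64 × 100 = 130.8067
Fisher = √(L × P) = √(130.2708 × 130.8067) = 130.5384

130.54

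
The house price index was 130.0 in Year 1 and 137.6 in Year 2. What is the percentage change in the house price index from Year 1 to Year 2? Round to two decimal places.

5.85%

Change = (137.6 − 130.0) / 130.0 × 100
       = 7.6 / 130.0 × 100 = 5.8462%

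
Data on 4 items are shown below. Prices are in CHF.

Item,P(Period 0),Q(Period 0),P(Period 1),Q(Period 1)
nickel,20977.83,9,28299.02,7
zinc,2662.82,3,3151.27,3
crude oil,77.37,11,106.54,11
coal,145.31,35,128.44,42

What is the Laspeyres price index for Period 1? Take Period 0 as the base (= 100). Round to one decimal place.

133.1

Laspeyres price index uses base-period quantities as weights.
ΣP(Period 1)·Q(Period 0) = 28299.02×9 + 3151.27×3 + 106.54×11 + 128.44×35 = 254691.18 + 9453.81 + 1171.94 + 4495.4 = 269812.33
ΣP(Period 0)·Q(Period 0) = 20977.83×9 + 2662.82×3 + 77.37×11 + 145.31×35 = 188800.47 + 7988.46 + 851.07 + 5085.85 = 202725.85
Index = 269812.33 / 202725.85 × 100 = 133.0922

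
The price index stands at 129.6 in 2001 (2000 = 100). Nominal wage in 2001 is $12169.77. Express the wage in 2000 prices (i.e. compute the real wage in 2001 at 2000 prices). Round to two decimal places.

9390.25

Real = Nominal ÷ (Index/100) = 12169.77 ÷ (129.6/100)
     = 12169.77 ÷ 1.296 = 9390.2546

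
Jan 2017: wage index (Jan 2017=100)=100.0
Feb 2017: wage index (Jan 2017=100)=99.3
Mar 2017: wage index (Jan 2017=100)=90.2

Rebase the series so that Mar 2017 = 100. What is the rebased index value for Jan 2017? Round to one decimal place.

Rebased(Jan 2017) = 100.0 / 90.2 × 100 = 110.8647

110.9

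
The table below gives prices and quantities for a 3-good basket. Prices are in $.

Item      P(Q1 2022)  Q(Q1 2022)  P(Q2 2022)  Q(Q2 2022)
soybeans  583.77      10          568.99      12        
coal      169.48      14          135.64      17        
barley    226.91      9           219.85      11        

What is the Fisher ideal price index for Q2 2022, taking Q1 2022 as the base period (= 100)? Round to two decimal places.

93.31

Laspeyres component (base-period weights):
ΣP(Q2 2022)Q(Q1 2022) = 568.99×10 + 135.64×14 + 219.85×9 = 5689.9 + 1898.96 + 1978.65 = 9567.51
ΣP(Q1 2022)Q(Q1 2022) = 583.77×10 + 169.48×14 + 226.91×9 = 5837.7 + 2372.72 + 2042.19 = 10252.61
L = 9567.51 / 10252.61 × 100 = 93.3178
Paasche component (current-period weights):
ΣP(Q2 2022)Q(Q2 2022) = 568.99×12 + 135.64×17 + 219.85×11 = 6827.88 + 2305.88 + 2418.35 = 11552.11
ΣP(Q1 2022)Q(Q2 2022) = 583.77×12 + 169.48×17 + 226.91×11 = 7005.24 + 2881.16 + 2496.01 = 12382.41
P = 11552.11 / 12382.41 × 100 = 93.2945
Fisher = √(L × P) = √(93.3178 × 93.2945) = 93.3062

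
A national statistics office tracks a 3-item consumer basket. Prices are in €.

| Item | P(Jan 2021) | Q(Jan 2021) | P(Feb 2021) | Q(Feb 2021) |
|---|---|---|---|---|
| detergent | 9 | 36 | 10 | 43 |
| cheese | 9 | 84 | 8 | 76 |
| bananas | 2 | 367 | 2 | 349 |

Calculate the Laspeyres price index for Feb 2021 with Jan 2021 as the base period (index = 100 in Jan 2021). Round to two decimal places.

Laspeyres price index uses base-period quantities as weights.
ΣP(Feb 2021)·Q(Jan 2021) = 10×36 + 8×84 + 2×367 = 360 + 672 + 734 = 1766
ΣP(Jan 2021)·Q(Jan 2021) = 9×36 + 9×84 + 2×367 = 324 + 756 + 734 = 1814
Index = 1766 / 1814 × 100 = 97.3539

97.35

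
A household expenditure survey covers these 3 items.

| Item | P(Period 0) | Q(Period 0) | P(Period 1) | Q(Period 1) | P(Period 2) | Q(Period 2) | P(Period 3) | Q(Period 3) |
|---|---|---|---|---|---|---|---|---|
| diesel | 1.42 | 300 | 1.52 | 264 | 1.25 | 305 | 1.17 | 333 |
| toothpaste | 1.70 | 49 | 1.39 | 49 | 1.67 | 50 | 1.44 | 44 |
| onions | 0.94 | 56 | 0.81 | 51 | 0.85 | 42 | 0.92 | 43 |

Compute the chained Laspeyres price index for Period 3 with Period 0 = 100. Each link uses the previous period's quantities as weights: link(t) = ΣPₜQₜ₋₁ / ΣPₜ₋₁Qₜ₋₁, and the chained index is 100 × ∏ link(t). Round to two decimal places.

84.37

Link Period 0→Period 1:
ΣP(Period 1)Q(Period 0) = 1.52×300 + 1.39×49 + 0.81×56 = 456 + 68.11 + 45.36 = 569.47
ΣP(Period 0)Q(Period 0) = 1.42×300 + 1.70×49 + 0.94×56 = 426 + 83.3 + 52.64 = 561.94
link = 569.47/561.94 = 1.013400
Link Period 1→Period 2:
ΣP(Period 2)Q(Period 1) = 1.25×264 + 1.67×49 + 0.85×51 = 330 + 81.83 + 43.35 = 455.18
ΣP(Period 1)Q(Period 1) = 1.52×264 + 1.39×49 + 0.81×51 = 401.28 + 68.11 + 41.31 = 510.7
link = 455.18/510.7 = 0.891286
Link Period 2→Period 3:
ΣP(Period 3)Q(Period 2) = 1.17×305 + 1.44×50 + 0.92×42 = 356.85 + 72 + 38.64 = 467.49
ΣP(Period 2)Q(Period 2) = 1.25×305 + 1.67×50 + 0.85×42 = 381.25 + 83.5 + 35.7 = 500.45
link = 467.49/500.45 = 0.934139
Chained index = 100 × 1.013400 × 0.891286 × 0.934139 = 84.3742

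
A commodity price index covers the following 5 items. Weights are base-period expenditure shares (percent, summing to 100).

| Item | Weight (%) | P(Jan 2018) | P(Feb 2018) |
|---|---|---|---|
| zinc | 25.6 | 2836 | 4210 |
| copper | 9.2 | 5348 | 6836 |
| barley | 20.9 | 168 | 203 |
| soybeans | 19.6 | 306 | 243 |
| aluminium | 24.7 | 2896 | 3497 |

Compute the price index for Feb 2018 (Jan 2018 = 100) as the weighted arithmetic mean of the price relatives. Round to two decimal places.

zinc: 25.6 × (4210/2836) = 25.6 × 1.484485 = 38.0028
copper: 9.2 × (6836/5348) = 9.2 × 1.278235 = 11.7598
barley: 20.9 × (203/168) = 20.9 × 1.208333 = 25.2542
soybeans: 19.6 × (243/306) = 19.6 × 0.794118 = 15.5647
aluminium: 24.7 × (3497/2896) = 24.7 × 1.207528 = 29.8259
Index = Σ wᵢ·(p₁ᵢ/p₀ᵢ) = 38.0028 + 11.7598 + 25.2542 + 15.5647 + 29.8259 = 120.4074

120.41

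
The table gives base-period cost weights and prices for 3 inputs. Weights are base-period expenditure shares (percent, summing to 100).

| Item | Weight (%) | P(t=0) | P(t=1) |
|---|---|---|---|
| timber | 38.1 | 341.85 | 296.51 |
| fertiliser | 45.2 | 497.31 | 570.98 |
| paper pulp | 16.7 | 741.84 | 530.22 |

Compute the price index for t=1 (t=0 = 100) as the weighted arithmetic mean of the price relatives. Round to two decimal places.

96.88

timber: 38.1 × (296.51/341.85) = 38.1 × 0.867369 = 33.0467
fertiliser: 45.2 × (570.98/497.31) = 45.2 × 1.148137 = 51.8958
paper pulp: 16.7 × (530.22/741.84) = 16.7 × 0.714736 = 11.9361
Index = Σ wᵢ·(p₁ᵢ/p₀ᵢ) = 33.0467 + 51.8958 + 11.9361 = 96.8786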